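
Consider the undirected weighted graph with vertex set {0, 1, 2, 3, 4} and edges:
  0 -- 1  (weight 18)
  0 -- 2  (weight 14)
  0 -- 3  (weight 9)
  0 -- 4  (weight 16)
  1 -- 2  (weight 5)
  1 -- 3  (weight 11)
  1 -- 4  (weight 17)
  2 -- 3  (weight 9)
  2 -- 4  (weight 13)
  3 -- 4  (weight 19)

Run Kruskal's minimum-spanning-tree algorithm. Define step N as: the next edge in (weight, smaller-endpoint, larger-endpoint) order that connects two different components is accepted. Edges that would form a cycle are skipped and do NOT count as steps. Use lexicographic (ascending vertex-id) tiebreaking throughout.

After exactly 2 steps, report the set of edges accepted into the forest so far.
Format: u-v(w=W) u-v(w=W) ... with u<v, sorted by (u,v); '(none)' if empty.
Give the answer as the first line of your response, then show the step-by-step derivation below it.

0-3(w=9) 1-2(w=5)

step 1: add edge 1-2 (w=5); MST = {1-2(w=5)}
step 2: add edge 0-3 (w=9); MST = {0-3(w=9) 1-2(w=5)}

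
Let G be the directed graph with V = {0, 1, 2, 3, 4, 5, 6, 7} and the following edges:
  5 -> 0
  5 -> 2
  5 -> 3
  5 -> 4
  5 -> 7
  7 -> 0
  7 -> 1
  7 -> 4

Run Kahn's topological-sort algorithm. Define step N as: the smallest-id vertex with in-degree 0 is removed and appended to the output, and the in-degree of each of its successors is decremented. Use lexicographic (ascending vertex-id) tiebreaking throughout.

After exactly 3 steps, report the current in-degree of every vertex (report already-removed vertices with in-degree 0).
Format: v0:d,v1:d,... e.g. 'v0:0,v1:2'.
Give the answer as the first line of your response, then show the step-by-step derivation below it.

v0:1,v1:1,v2:0,v3:0,v4:1,v5:0,v6:0,v7:0

step 1: output 5; order=[5]; indeg=(1,1,0,0,1,0,0,0)
step 2: output 2; order=[5,2]; indeg=(1,1,0,0,1,0,0,0)
step 3: output 3; order=[5,2,3]; indeg=(1,1,0,0,1,0,0,0)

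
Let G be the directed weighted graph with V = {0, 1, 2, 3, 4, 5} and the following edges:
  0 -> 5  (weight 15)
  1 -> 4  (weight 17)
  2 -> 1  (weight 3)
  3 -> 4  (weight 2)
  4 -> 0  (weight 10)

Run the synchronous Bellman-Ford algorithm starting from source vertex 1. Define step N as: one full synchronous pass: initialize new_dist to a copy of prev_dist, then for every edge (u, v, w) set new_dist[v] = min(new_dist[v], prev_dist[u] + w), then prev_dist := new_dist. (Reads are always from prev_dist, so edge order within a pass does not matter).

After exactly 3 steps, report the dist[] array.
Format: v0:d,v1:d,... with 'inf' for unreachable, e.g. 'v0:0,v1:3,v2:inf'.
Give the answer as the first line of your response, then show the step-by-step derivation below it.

v0:27,v1:0,v2:inf,v3:inf,v4:17,v5:42

step 1: dist = v0:inf,v1:0,v2:inf,v3:inf,v4:17,v5:inf
step 2: dist = v0:27,v1:0,v2:inf,v3:inf,v4:17,v5:inf
step 3: dist = v0:27,v1:0,v2:inf,v3:inf,v4:17,v5:42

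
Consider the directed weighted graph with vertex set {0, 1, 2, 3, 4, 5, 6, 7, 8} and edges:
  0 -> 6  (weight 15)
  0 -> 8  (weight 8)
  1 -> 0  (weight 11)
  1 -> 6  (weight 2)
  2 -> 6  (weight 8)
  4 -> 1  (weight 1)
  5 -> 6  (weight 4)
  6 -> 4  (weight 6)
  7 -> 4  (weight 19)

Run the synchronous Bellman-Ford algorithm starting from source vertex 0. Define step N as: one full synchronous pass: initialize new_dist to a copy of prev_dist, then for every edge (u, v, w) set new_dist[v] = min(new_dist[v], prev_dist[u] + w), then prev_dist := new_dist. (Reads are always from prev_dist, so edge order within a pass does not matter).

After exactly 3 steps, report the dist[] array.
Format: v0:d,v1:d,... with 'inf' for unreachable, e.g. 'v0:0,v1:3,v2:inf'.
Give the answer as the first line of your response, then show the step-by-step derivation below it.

v0:0,v1:22,v2:inf,v3:inf,v4:21,v5:inf,v6:15,v7:inf,v8:8

step 1: dist = v0:0,v1:inf,v2:inf,v3:inf,v4:inf,v5:inf,v6:15,v7:inf,v8:8
step 2: dist = v0:0,v1:inf,v2:inf,v3:inf,v4:21,v5:inf,v6:15,v7:inf,v8:8
step 3: dist = v0:0,v1:22,v2:inf,v3:inf,v4:21,v5:inf,v6:15,v7:inf,v8:8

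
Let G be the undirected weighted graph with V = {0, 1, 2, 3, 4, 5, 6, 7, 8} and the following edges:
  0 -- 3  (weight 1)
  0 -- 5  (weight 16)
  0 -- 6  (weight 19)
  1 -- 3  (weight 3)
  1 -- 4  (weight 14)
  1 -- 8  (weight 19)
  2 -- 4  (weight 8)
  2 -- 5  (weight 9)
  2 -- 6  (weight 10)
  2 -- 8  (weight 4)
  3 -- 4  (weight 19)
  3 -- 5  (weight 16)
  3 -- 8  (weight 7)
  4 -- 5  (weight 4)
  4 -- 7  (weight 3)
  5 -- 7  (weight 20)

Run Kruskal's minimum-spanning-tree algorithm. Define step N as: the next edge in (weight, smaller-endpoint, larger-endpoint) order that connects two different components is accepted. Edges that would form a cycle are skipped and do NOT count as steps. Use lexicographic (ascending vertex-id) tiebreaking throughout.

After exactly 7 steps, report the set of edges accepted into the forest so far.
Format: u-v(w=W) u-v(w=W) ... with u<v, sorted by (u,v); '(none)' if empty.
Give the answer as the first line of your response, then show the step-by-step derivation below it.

0-3(w=1) 1-3(w=3) 2-4(w=8) 2-8(w=4) 3-8(w=7) 4-5(w=4) 4-7(w=3)

step 1: add edge 0-3 (w=1); MST = {0-3(w=1)}
step 2: add edge 1-3 (w=3); MST = {0-3(w=1) 1-3(w=3)}
step 3: add edge 4-7 (w=3); MST = {0-3(w=1) 1-3(w=3) 4-7(w=3)}
step 4: add edge 2-8 (w=4); MST = {0-3(w=1) 1-3(w=3) 2-8(w=4) 4-7(w=3)}
step 5: add edge 4-5 (w=4); MST = {0-3(w=1) 1-3(w=3) 2-8(w=4) 4-5(w=4) 4-7(w=3)}
step 6: add edge 3-8 (w=7); MST = {0-3(w=1) 1-3(w=3) 2-8(w=4) 3-8(w=7) 4-5(w=4) 4-7(w=3)}
step 7: add edge 2-4 (w=8); MST = {0-3(w=1) 1-3(w=3) 2-4(w=8) 2-8(w=4) 3-8(w=7) 4-5(w=4) 4-7(w=3)}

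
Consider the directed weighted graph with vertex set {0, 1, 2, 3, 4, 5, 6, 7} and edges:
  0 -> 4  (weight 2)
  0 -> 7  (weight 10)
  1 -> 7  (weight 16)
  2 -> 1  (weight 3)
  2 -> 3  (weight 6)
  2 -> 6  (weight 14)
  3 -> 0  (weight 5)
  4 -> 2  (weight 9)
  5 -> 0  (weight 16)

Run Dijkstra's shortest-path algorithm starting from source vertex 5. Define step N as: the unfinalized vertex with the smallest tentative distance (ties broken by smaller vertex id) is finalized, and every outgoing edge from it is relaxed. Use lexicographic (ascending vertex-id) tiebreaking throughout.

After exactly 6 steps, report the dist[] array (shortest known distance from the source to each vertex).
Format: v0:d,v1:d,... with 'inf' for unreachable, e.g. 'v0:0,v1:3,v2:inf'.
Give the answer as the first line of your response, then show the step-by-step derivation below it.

v0:16,v1:30,v2:27,v3:33,v4:18,v5:0,v6:41,v7:26

step 1: dist = v0:16,v1:inf,v2:inf,v3:inf,v4:inf,v5:0,v6:inf,v7:inf
step 2: dist = v0:16,v1:inf,v2:inf,v3:inf,v4:18,v5:0,v6:inf,v7:26
step 3: dist = v0:16,v1:inf,v2:27,v3:inf,v4:18,v5:0,v6:inf,v7:26
step 4: dist = v0:16,v1:inf,v2:27,v3:inf,v4:18,v5:0,v6:inf,v7:26
step 5: dist = v0:16,v1:30,v2:27,v3:33,v4:18,v5:0,v6:41,v7:26
step 6: dist = v0:16,v1:30,v2:27,v3:33,v4:18,v5:0,v6:41,v7:26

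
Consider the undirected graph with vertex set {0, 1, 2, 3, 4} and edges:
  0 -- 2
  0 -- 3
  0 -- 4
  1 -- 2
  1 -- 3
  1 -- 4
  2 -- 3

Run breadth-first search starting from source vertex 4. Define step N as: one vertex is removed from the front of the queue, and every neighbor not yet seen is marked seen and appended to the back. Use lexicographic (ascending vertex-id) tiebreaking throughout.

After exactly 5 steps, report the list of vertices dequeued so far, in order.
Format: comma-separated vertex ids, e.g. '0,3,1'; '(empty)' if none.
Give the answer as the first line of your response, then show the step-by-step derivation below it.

4,0,1,2,3

step 1: dequeue 4; queue=[0,1]; order=4
step 2: dequeue 0; queue=[1,2,3]; order=4,0
step 3: dequeue 1; queue=[2,3]; order=4,0,1
step 4: dequeue 2; queue=[3]; order=4,0,1,2
step 5: dequeue 3; queue=[(empty)]; order=4,0,1,2,3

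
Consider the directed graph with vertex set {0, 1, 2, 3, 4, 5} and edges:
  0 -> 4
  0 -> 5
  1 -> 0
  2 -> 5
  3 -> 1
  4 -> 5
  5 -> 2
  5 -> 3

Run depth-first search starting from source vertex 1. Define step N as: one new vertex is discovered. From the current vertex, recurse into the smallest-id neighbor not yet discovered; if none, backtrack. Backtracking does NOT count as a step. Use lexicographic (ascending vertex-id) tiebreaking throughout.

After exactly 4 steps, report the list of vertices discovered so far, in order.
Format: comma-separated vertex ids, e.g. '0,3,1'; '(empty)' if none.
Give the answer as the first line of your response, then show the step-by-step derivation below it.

1,0,4,5

step 1: discover 1; path=1; order=1
step 2: discover 0; path=1>0; order=1,0
step 3: discover 4; path=1>0>4; order=1,0,4
step 4: discover 5; path=1>0>4>5; order=1,0,4,5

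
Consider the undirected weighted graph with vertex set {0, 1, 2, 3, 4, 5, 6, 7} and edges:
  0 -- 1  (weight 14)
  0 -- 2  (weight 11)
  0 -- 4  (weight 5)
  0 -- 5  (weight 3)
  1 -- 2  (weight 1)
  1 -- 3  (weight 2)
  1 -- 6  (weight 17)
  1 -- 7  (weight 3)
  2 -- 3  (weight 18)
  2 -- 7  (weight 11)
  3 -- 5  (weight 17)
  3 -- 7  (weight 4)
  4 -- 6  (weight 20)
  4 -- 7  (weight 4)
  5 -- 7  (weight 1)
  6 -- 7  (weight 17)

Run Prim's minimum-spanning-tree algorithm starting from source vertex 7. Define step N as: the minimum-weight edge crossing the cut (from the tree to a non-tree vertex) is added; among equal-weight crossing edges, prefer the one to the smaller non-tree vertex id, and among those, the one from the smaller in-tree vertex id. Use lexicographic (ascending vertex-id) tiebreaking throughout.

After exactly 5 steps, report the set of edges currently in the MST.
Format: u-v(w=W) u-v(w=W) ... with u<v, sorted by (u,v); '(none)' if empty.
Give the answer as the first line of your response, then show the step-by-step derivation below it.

0-5(w=3) 1-2(w=1) 1-3(w=2) 1-7(w=3) 5-7(w=1)

step 1: add edge 5-7 (w=1); MST = {5-7(w=1)}
step 2: add edge 0-5 (w=3); MST = {0-5(w=3) 5-7(w=1)}
step 3: add edge 1-7 (w=3); MST = {0-5(w=3) 1-7(w=3) 5-7(w=1)}
step 4: add edge 1-2 (w=1); MST = {0-5(w=3) 1-2(w=1) 1-7(w=3) 5-7(w=1)}
step 5: add edge 1-3 (w=2); MST = {0-5(w=3) 1-2(w=1) 1-3(w=2) 1-7(w=3) 5-7(w=1)}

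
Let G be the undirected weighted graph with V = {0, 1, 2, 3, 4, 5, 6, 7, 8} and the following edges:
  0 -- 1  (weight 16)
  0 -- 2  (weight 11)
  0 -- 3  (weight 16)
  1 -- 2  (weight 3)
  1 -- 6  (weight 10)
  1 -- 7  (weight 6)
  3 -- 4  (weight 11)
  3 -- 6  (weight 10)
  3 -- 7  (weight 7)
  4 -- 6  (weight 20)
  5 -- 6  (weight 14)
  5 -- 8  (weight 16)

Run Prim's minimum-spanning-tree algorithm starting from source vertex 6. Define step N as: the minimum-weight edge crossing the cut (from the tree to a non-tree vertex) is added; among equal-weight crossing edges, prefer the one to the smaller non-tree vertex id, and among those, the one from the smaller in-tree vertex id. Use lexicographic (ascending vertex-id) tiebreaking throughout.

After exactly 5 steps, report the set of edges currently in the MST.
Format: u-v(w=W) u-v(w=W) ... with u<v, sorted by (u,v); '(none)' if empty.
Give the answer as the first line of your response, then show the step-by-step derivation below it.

0-2(w=11) 1-2(w=3) 1-6(w=10) 1-7(w=6) 3-7(w=7)

step 1: add edge 1-6 (w=10); MST = {1-6(w=10)}
step 2: add edge 1-2 (w=3); MST = {1-2(w=3) 1-6(w=10)}
step 3: add edge 1-7 (w=6); MST = {1-2(w=3) 1-6(w=10) 1-7(w=6)}
step 4: add edge 3-7 (w=7); MST = {1-2(w=3) 1-6(w=10) 1-7(w=6) 3-7(w=7)}
step 5: add edge 0-2 (w=11); MST = {0-2(w=11) 1-2(w=3) 1-6(w=10) 1-7(w=6) 3-7(w=7)}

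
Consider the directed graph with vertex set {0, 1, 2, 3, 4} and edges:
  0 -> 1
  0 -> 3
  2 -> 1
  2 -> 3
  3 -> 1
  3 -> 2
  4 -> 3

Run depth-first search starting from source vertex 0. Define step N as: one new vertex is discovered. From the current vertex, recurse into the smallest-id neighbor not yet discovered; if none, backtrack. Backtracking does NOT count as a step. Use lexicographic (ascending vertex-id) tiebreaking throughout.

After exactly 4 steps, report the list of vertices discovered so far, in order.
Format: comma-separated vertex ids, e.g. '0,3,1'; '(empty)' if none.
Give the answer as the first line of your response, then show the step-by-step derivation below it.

0,1,3,2

step 1: discover 0; path=0; order=0
step 2: discover 1; path=0>1; order=0,1
step 3: discover 3; path=0>3; order=0,1,3
step 4: discover 2; path=0>3>2; order=0,1,3,2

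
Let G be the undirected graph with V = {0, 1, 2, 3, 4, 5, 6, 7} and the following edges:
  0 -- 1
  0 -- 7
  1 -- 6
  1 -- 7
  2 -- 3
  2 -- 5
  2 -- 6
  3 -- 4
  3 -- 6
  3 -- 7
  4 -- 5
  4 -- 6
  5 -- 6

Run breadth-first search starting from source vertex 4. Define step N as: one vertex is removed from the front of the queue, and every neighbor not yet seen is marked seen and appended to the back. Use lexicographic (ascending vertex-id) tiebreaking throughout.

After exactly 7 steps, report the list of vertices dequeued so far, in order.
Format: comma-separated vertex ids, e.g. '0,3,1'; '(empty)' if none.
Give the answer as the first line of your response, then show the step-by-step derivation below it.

4,3,5,6,2,7,1

step 1: dequeue 4; queue=[3,5,6]; order=4
step 2: dequeue 3; queue=[5,6,2,7]; order=4,3
step 3: dequeue 5; queue=[6,2,7]; order=4,3,5
step 4: dequeue 6; queue=[2,7,1]; order=4,3,5,6
step 5: dequeue 2; queue=[7,1]; order=4,3,5,6,2
step 6: dequeue 7; queue=[1,0]; order=4,3,5,6,2,7
step 7: dequeue 1; queue=[0]; order=4,3,5,6,2,7,1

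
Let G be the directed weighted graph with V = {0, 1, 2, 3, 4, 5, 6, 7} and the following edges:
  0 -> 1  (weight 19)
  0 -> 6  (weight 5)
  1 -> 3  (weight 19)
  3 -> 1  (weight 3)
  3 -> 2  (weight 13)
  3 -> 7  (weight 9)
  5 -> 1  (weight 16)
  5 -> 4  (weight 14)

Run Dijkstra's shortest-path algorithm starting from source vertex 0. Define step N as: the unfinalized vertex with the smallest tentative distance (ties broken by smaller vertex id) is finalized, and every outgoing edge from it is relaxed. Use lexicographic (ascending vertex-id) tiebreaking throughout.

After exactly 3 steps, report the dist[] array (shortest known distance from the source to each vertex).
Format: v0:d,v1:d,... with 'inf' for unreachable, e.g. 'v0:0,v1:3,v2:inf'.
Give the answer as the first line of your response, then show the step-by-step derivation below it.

v0:0,v1:19,v2:inf,v3:38,v4:inf,v5:inf,v6:5,v7:inf

step 1: dist = v0:0,v1:19,v2:inf,v3:inf,v4:inf,v5:inf,v6:5,v7:inf
step 2: dist = v0:0,v1:19,v2:inf,v3:inf,v4:inf,v5:inf,v6:5,v7:inf
step 3: dist = v0:0,v1:19,v2:inf,v3:38,v4:inf,v5:inf,v6:5,v7:inf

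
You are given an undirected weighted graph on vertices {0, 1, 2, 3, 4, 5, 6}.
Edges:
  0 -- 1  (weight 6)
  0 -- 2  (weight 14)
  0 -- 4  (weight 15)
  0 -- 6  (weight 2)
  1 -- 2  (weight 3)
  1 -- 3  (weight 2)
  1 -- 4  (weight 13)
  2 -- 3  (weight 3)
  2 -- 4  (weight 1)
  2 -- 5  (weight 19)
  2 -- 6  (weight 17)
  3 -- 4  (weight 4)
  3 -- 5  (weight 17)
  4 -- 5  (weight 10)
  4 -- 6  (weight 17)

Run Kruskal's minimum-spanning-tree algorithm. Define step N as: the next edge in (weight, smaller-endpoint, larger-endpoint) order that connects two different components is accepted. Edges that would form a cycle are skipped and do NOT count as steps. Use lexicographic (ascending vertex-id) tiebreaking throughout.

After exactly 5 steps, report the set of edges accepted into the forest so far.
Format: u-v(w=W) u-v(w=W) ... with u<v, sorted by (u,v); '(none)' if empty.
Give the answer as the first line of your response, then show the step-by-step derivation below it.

0-1(w=6) 0-6(w=2) 1-2(w=3) 1-3(w=2) 2-4(w=1)

step 1: add edge 2-4 (w=1); MST = {2-4(w=1)}
step 2: add edge 0-6 (w=2); MST = {0-6(w=2) 2-4(w=1)}
step 3: add edge 1-3 (w=2); MST = {0-6(w=2) 1-3(w=2) 2-4(w=1)}
step 4: add edge 1-2 (w=3); MST = {0-6(w=2) 1-2(w=3) 1-3(w=2) 2-4(w=1)}
step 5: add edge 0-1 (w=6); MST = {0-1(w=6) 0-6(w=2) 1-2(w=3) 1-3(w=2) 2-4(w=1)}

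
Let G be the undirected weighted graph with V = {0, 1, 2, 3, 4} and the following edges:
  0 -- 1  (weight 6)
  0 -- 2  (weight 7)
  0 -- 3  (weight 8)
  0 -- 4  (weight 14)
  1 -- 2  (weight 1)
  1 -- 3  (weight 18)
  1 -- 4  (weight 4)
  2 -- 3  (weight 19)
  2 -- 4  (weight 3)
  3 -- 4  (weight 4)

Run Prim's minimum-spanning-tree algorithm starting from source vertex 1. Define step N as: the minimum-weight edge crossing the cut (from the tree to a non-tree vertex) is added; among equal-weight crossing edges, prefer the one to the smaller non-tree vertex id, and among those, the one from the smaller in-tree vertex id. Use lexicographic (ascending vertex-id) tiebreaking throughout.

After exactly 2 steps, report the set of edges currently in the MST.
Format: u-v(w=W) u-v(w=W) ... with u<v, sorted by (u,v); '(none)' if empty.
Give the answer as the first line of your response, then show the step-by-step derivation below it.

1-2(w=1) 2-4(w=3)

step 1: add edge 1-2 (w=1); MST = {1-2(w=1)}
step 2: add edge 2-4 (w=3); MST = {1-2(w=1) 2-4(w=3)}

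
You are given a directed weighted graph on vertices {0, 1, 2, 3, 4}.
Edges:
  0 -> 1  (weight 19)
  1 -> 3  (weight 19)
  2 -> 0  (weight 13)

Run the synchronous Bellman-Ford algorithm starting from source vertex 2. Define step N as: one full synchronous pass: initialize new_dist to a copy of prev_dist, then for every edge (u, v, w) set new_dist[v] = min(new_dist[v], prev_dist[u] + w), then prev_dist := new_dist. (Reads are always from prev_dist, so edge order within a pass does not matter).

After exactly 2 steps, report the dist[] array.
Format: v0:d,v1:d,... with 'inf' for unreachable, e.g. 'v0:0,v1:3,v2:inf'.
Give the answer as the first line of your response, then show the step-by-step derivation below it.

v0:13,v1:32,v2:0,v3:inf,v4:inf

step 1: dist = v0:13,v1:inf,v2:0,v3:inf,v4:inf
step 2: dist = v0:13,v1:32,v2:0,v3:inf,v4:inf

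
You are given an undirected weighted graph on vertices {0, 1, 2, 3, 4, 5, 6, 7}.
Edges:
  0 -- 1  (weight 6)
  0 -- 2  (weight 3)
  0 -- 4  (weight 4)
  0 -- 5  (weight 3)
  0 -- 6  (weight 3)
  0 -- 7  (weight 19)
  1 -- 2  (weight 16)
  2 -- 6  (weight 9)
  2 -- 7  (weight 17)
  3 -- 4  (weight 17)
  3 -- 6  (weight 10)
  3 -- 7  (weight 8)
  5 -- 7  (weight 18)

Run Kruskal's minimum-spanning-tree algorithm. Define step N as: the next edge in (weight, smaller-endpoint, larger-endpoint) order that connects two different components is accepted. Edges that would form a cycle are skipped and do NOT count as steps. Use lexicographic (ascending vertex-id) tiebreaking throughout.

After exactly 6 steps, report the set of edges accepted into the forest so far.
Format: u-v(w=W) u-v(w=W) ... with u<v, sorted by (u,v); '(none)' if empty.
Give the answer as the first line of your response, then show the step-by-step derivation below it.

0-1(w=6) 0-2(w=3) 0-4(w=4) 0-5(w=3) 0-6(w=3) 3-7(w=8)

step 1: add edge 0-2 (w=3); MST = {0-2(w=3)}
step 2: add edge 0-5 (w=3); MST = {0-2(w=3) 0-5(w=3)}
step 3: add edge 0-6 (w=3); MST = {0-2(w=3) 0-5(w=3) 0-6(w=3)}
step 4: add edge 0-4 (w=4); MST = {0-2(w=3) 0-4(w=4) 0-5(w=3) 0-6(w=3)}
step 5: add edge 0-1 (w=6); MST = {0-1(w=6) 0-2(w=3) 0-4(w=4) 0-5(w=3) 0-6(w=3)}
step 6: add edge 3-7 (w=8); MST = {0-1(w=6) 0-2(w=3) 0-4(w=4) 0-5(w=3) 0-6(w=3) 3-7(w=8)}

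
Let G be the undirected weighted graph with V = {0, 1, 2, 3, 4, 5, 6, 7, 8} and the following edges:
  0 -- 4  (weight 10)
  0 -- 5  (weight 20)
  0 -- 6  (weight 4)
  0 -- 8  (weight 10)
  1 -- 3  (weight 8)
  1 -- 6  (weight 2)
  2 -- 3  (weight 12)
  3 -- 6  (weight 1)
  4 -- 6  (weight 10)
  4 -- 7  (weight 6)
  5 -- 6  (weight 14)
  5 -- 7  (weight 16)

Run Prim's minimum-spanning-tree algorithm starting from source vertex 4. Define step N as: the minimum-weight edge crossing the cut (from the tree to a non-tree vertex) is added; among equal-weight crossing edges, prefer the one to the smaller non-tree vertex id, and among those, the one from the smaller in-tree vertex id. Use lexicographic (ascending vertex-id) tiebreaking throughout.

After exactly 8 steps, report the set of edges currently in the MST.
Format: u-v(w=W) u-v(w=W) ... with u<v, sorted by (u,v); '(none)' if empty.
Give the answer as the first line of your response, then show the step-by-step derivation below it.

0-4(w=10) 0-6(w=4) 0-8(w=10) 1-6(w=2) 2-3(w=12) 3-6(w=1) 4-7(w=6) 5-6(w=14)

step 1: add edge 4-7 (w=6); MST = {4-7(w=6)}
step 2: add edge 0-4 (w=10); MST = {0-4(w=10) 4-7(w=6)}
step 3: add edge 0-6 (w=4); MST = {0-4(w=10) 0-6(w=4) 4-7(w=6)}
step 4: add edge 3-6 (w=1); MST = {0-4(w=10) 0-6(w=4) 3-6(w=1) 4-7(w=6)}
step 5: add edge 1-6 (w=2); MST = {0-4(w=10) 0-6(w=4) 1-6(w=2) 3-6(w=1) 4-7(w=6)}
step 6: add edge 0-8 (w=10); MST = {0-4(w=10) 0-6(w=4) 0-8(w=10) 1-6(w=2) 3-6(w=1) 4-7(w=6)}
step 7: add edge 2-3 (w=12); MST = {0-4(w=10) 0-6(w=4) 0-8(w=10) 1-6(w=2) 2-3(w=12) 3-6(w=1) 4-7(w=6)}
step 8: add edge 5-6 (w=14); MST = {0-4(w=10) 0-6(w=4) 0-8(w=10) 1-6(w=2) 2-3(w=12) 3-6(w=1) 4-7(w=6) 5-6(w=14)}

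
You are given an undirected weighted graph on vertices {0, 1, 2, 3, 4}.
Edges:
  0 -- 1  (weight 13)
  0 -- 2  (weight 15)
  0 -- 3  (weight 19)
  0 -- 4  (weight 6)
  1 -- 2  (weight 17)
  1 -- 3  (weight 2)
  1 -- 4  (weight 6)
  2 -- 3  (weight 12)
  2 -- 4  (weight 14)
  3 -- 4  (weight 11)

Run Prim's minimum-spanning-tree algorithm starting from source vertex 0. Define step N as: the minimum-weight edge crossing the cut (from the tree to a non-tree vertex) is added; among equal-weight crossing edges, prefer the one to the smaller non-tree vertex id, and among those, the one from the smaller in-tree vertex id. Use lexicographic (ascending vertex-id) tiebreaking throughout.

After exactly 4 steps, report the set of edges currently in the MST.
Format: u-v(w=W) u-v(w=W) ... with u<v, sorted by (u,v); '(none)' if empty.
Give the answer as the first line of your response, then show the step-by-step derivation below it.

0-4(w=6) 1-3(w=2) 1-4(w=6) 2-3(w=12)

step 1: add edge 0-4 (w=6); MST = {0-4(w=6)}
step 2: add edge 1-4 (w=6); MST = {0-4(w=6) 1-4(w=6)}
step 3: add edge 1-3 (w=2); MST = {0-4(w=6) 1-3(w=2) 1-4(w=6)}
step 4: add edge 2-3 (w=12); MST = {0-4(w=6) 1-3(w=2) 1-4(w=6) 2-3(w=12)}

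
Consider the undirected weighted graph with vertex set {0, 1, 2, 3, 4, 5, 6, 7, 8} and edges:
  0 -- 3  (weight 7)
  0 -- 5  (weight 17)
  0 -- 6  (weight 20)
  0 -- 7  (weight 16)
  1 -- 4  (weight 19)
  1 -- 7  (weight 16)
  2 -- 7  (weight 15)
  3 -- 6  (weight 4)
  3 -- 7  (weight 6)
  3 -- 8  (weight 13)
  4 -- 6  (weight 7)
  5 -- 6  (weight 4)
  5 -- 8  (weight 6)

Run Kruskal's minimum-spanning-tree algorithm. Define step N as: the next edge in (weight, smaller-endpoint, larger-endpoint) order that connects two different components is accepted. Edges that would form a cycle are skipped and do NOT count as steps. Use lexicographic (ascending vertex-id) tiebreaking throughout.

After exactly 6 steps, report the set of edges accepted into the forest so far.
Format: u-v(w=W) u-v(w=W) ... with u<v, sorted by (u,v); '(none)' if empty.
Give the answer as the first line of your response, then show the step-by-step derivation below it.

0-3(w=7) 3-6(w=4) 3-7(w=6) 4-6(w=7) 5-6(w=4) 5-8(w=6)

step 1: add edge 3-6 (w=4); MST = {3-6(w=4)}
step 2: add edge 5-6 (w=4); MST = {3-6(w=4) 5-6(w=4)}
step 3: add edge 3-7 (w=6); MST = {3-6(w=4) 3-7(w=6) 5-6(w=4)}
step 4: add edge 5-8 (w=6); MST = {3-6(w=4) 3-7(w=6) 5-6(w=4) 5-8(w=6)}
step 5: add edge 0-3 (w=7); MST = {0-3(w=7) 3-6(w=4) 3-7(w=6) 5-6(w=4) 5-8(w=6)}
step 6: add edge 4-6 (w=7); MST = {0-3(w=7) 3-6(w=4) 3-7(w=6) 4-6(w=7) 5-6(w=4) 5-8(w=6)}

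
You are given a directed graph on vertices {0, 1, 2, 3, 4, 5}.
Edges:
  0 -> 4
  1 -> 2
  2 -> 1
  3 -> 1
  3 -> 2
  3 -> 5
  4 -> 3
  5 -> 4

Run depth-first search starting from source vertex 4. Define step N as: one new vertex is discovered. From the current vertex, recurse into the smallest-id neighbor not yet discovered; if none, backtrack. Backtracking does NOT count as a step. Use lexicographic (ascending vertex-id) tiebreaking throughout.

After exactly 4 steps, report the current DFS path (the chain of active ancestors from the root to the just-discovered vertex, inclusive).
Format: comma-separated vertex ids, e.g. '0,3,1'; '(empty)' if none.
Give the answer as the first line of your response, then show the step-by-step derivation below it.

4,3,1,2

step 1: discover 4; path=4; order=4
step 2: discover 3; path=4>3; order=4,3
step 3: discover 1; path=4>3>1; order=4,3,1
step 4: discover 2; path=4>3>1>2; order=4,3,1,2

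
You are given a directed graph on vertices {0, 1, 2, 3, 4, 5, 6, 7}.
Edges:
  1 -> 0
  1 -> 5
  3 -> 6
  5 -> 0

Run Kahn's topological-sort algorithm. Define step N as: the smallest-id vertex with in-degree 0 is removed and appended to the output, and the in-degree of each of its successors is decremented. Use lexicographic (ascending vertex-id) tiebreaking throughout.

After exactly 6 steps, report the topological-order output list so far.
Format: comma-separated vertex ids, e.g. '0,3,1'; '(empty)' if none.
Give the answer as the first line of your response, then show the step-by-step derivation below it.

1,2,3,4,5,0

step 1: output 1; order=[1]; indeg=(1,0,0,0,0,0,1,0)
step 2: output 2; order=[1,2]; indeg=(1,0,0,0,0,0,1,0)
step 3: output 3; order=[1,2,3]; indeg=(1,0,0,0,0,0,0,0)
step 4: output 4; order=[1,2,3,4]; indeg=(1,0,0,0,0,0,0,0)
step 5: output 5; order=[1,2,3,4,5]; indeg=(0,0,0,0,0,0,0,0)
step 6: output 0; order=[1,2,3,4,5,0]; indeg=(0,0,0,0,0,0,0,0)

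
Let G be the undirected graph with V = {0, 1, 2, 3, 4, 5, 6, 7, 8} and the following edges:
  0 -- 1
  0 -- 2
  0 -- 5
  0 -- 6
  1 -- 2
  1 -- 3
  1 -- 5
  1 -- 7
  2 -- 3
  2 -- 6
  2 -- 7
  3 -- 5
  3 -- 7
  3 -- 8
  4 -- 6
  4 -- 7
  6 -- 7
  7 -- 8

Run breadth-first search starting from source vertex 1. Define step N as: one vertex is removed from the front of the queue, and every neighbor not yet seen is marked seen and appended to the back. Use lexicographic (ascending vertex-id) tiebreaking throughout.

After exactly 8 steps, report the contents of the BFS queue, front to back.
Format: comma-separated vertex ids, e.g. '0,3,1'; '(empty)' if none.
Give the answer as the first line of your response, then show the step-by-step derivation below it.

4

step 1: dequeue 1; queue=[0,2,3,5,7]; order=1
step 2: dequeue 0; queue=[2,3,5,7,6]; order=1,0
step 3: dequeue 2; queue=[3,5,7,6]; order=1,0,2
step 4: dequeue 3; queue=[5,7,6,8]; order=1,0,2,3
step 5: dequeue 5; queue=[7,6,8]; order=1,0,2,3,5
step 6: dequeue 7; queue=[6,8,4]; order=1,0,2,3,5,7
step 7: dequeue 6; queue=[8,4]; order=1,0,2,3,5,7,6
step 8: dequeue 8; queue=[4]; order=1,0,2,3,5,7,6,8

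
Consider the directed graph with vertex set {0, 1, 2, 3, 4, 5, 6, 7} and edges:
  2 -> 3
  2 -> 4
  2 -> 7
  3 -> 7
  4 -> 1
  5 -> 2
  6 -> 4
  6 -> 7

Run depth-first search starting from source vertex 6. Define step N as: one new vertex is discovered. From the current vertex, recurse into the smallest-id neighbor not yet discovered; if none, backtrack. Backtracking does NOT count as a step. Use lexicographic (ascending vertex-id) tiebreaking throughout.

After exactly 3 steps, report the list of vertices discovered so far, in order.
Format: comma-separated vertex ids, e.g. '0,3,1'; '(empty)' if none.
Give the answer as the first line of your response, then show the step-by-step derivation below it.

6,4,1

step 1: discover 6; path=6; order=6
step 2: discover 4; path=6>4; order=6,4
step 3: discover 1; path=6>4>1; order=6,4,1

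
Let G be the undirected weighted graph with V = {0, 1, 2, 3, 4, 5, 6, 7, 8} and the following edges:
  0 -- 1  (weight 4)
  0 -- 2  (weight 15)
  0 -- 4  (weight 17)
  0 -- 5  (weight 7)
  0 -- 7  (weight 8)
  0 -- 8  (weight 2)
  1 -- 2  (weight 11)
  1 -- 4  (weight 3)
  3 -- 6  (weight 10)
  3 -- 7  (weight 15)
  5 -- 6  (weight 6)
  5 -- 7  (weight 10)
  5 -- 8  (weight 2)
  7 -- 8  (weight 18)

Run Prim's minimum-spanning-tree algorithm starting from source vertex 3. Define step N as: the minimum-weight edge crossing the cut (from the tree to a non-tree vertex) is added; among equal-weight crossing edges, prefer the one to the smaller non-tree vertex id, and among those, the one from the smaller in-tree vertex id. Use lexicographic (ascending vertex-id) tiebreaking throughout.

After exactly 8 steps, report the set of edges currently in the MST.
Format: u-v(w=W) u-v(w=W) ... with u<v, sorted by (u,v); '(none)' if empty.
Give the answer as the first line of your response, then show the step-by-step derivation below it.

0-1(w=4) 0-7(w=8) 0-8(w=2) 1-2(w=11) 1-4(w=3) 3-6(w=10) 5-6(w=6) 5-8(w=2)

step 1: add edge 3-6 (w=10); MST = {3-6(w=10)}
step 2: add edge 5-6 (w=6); MST = {3-6(w=10) 5-6(w=6)}
step 3: add edge 5-8 (w=2); MST = {3-6(w=10) 5-6(w=6) 5-8(w=2)}
step 4: add edge 0-8 (w=2); MST = {0-8(w=2) 3-6(w=10) 5-6(w=6) 5-8(w=2)}
step 5: add edge 0-1 (w=4); MST = {0-1(w=4) 0-8(w=2) 3-6(w=10) 5-6(w=6) 5-8(w=2)}
step 6: add edge 1-4 (w=3); MST = {0-1(w=4) 0-8(w=2) 1-4(w=3) 3-6(w=10) 5-6(w=6) 5-8(w=2)}
step 7: add edge 0-7 (w=8); MST = {0-1(w=4) 0-7(w=8) 0-8(w=2) 1-4(w=3) 3-6(w=10) 5-6(w=6) 5-8(w=2)}
step 8: add edge 1-2 (w=11); MST = {0-1(w=4) 0-7(w=8) 0-8(w=2) 1-2(w=11) 1-4(w=3) 3-6(w=10) 5-6(w=6) 5-8(w=2)}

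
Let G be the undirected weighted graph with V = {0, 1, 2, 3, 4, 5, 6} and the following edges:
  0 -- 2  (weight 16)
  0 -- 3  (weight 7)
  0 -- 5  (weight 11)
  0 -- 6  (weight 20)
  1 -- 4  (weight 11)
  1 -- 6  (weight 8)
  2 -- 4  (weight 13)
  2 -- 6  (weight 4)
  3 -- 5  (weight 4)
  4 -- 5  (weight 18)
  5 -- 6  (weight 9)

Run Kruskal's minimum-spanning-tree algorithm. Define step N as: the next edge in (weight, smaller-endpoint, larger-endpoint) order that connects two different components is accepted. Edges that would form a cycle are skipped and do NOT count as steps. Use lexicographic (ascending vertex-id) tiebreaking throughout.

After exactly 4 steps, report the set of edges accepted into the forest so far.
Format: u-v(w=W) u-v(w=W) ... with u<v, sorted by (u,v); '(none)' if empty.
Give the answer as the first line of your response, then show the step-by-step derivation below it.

0-3(w=7) 1-6(w=8) 2-6(w=4) 3-5(w=4)

step 1: add edge 2-6 (w=4); MST = {2-6(w=4)}
step 2: add edge 3-5 (w=4); MST = {2-6(w=4) 3-5(w=4)}
step 3: add edge 0-3 (w=7); MST = {0-3(w=7) 2-6(w=4) 3-5(w=4)}
step 4: add edge 1-6 (w=8); MST = {0-3(w=7) 1-6(w=8) 2-6(w=4) 3-5(w=4)}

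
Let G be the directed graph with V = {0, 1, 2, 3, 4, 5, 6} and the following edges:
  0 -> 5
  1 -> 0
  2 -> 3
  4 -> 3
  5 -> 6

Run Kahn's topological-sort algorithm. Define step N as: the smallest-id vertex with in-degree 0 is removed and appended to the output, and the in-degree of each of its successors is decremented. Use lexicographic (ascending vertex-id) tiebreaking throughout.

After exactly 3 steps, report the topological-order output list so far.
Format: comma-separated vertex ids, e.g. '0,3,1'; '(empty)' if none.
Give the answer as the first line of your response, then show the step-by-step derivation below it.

1,0,2

step 1: output 1; order=[1]; indeg=(0,0,0,2,0,1,1)
step 2: output 0; order=[1,0]; indeg=(0,0,0,2,0,0,1)
step 3: output 2; order=[1,0,2]; indeg=(0,0,0,1,0,0,1)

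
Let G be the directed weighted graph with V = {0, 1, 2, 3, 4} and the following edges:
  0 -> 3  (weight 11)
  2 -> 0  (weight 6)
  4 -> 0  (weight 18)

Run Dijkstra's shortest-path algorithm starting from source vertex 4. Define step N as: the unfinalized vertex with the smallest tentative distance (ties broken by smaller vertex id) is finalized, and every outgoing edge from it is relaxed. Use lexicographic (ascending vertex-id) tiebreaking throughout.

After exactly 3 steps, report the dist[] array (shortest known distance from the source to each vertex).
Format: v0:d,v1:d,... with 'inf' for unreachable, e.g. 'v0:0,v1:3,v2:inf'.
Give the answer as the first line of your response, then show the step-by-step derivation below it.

v0:18,v1:inf,v2:inf,v3:29,v4:0

step 1: dist = v0:18,v1:inf,v2:inf,v3:inf,v4:0
step 2: dist = v0:18,v1:inf,v2:inf,v3:29,v4:0
step 3: dist = v0:18,v1:inf,v2:inf,v3:29,v4:0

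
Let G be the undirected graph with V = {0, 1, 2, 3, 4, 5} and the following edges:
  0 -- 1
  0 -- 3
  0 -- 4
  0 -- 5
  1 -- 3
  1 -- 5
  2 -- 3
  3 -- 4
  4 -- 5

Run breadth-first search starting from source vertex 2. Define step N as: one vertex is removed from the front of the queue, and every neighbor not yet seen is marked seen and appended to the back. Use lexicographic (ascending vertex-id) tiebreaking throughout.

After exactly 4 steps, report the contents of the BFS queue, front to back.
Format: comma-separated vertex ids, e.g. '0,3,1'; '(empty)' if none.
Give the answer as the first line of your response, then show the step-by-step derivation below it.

4,5

step 1: dequeue 2; queue=[3]; order=2
step 2: dequeue 3; queue=[0,1,4]; order=2,3
step 3: dequeue 0; queue=[1,4,5]; order=2,3,0
step 4: dequeue 1; queue=[4,5]; order=2,3,0,1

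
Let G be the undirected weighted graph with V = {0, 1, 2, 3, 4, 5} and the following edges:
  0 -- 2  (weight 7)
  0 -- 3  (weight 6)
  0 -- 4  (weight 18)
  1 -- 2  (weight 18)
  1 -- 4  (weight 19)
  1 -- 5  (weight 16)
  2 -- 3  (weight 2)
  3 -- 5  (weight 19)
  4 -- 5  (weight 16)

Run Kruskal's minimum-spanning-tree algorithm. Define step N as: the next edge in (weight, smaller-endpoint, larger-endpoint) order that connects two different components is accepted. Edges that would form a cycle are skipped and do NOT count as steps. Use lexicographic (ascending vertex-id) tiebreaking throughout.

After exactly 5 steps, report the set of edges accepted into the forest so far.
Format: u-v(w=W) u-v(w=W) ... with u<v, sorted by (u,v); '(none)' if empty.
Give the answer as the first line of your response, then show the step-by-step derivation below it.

0-3(w=6) 0-4(w=18) 1-5(w=16) 2-3(w=2) 4-5(w=16)

step 1: add edge 2-3 (w=2); MST = {2-3(w=2)}
step 2: add edge 0-3 (w=6); MST = {0-3(w=6) 2-3(w=2)}
step 3: add edge 1-5 (w=16); MST = {0-3(w=6) 1-5(w=16) 2-3(w=2)}
step 4: add edge 4-5 (w=16); MST = {0-3(w=6) 1-5(w=16) 2-3(w=2) 4-5(w=16)}
step 5: add edge 0-4 (w=18); MST = {0-3(w=6) 0-4(w=18) 1-5(w=16) 2-3(w=2) 4-5(w=16)}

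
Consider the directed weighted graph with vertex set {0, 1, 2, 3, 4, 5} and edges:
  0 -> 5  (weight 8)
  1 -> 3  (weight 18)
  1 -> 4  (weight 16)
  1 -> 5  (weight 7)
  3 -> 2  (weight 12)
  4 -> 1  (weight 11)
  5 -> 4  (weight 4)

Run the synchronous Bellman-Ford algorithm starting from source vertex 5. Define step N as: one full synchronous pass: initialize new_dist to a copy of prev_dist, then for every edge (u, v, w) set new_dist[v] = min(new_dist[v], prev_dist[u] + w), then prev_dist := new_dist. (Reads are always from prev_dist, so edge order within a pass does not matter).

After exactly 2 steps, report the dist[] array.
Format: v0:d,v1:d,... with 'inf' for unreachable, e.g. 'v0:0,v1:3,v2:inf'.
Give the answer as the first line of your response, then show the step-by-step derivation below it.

v0:inf,v1:15,v2:inf,v3:inf,v4:4,v5:0

step 1: dist = v0:inf,v1:inf,v2:inf,v3:inf,v4:4,v5:0
step 2: dist = v0:inf,v1:15,v2:inf,v3:inf,v4:4,v5:0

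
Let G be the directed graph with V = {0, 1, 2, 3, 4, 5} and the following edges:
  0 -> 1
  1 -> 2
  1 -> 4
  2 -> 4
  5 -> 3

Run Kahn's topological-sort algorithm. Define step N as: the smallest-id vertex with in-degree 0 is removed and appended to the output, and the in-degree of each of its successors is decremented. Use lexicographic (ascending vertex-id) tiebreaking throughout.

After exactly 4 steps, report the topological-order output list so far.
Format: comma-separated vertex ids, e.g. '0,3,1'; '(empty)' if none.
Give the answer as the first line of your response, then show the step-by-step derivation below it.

0,1,2,4

step 1: output 0; order=[0]; indeg=(0,0,1,1,2,0)
step 2: output 1; order=[0,1]; indeg=(0,0,0,1,1,0)
step 3: output 2; order=[0,1,2]; indeg=(0,0,0,1,0,0)
step 4: output 4; order=[0,1,2,4]; indeg=(0,0,0,1,0,0)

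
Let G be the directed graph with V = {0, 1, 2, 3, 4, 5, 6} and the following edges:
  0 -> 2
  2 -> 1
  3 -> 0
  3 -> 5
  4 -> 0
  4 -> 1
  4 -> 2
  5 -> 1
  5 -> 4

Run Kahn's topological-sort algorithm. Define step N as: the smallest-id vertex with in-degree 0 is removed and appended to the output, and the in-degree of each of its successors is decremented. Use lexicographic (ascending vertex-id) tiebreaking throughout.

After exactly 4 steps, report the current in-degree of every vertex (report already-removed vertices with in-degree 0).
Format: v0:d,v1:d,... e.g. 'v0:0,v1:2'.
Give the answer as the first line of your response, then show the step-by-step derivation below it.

v0:0,v1:1,v2:0,v3:0,v4:0,v5:0,v6:0

step 1: output 3; order=[3]; indeg=(1,3,2,0,1,0,0)
step 2: output 5; order=[3,5]; indeg=(1,2,2,0,0,0,0)
step 3: output 4; order=[3,5,4]; indeg=(0,1,1,0,0,0,0)
step 4: output 0; order=[3,5,4,0]; indeg=(0,1,0,0,0,0,0)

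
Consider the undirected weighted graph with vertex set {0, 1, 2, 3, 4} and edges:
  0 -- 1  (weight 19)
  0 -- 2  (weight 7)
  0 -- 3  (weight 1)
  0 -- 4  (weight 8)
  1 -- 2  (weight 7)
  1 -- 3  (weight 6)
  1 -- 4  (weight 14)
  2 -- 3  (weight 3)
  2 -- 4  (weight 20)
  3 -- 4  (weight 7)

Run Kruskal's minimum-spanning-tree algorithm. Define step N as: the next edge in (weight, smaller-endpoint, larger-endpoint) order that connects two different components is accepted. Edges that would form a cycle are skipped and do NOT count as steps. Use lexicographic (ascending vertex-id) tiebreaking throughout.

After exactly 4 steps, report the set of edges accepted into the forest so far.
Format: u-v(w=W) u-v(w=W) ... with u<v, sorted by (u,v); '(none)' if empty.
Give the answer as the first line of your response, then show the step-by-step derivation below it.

0-3(w=1) 1-3(w=6) 2-3(w=3) 3-4(w=7)

step 1: add edge 0-3 (w=1); MST = {0-3(w=1)}
step 2: add edge 2-3 (w=3); MST = {0-3(w=1) 2-3(w=3)}
step 3: add edge 1-3 (w=6); MST = {0-3(w=1) 1-3(w=6) 2-3(w=3)}
step 4: add edge 3-4 (w=7); MST = {0-3(w=1) 1-3(w=6) 2-3(w=3) 3-4(w=7)}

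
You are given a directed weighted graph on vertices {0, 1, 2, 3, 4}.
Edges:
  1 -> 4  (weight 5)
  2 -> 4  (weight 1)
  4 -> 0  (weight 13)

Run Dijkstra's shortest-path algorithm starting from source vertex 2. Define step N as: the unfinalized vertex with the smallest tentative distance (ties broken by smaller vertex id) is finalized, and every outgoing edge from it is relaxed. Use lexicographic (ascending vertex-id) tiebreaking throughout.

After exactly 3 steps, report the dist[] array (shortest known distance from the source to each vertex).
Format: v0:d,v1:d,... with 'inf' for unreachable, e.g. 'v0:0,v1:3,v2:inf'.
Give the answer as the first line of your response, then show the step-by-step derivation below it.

v0:14,v1:inf,v2:0,v3:inf,v4:1

step 1: dist = v0:inf,v1:inf,v2:0,v3:inf,v4:1
step 2: dist = v0:14,v1:inf,v2:0,v3:inf,v4:1
step 3: dist = v0:14,v1:inf,v2:0,v3:inf,v4:1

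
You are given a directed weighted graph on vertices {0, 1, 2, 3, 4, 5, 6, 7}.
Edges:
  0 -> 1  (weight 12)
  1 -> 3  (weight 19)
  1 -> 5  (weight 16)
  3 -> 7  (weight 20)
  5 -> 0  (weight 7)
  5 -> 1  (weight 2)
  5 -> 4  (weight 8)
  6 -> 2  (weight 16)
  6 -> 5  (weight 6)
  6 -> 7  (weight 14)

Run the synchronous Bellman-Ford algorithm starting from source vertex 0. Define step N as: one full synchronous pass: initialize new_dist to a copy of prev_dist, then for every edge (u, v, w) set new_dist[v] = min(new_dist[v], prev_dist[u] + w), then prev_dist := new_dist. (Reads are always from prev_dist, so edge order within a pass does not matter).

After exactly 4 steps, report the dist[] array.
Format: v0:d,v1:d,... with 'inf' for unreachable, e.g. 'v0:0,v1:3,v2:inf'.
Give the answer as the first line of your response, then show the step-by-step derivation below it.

v0:0,v1:12,v2:inf,v3:31,v4:36,v5:28,v6:inf,v7:51

step 1: dist = v0:0,v1:12,v2:inf,v3:inf,v4:inf,v5:inf,v6:inf,v7:inf
step 2: dist = v0:0,v1:12,v2:inf,v3:31,v4:inf,v5:28,v6:inf,v7:inf
step 3: dist = v0:0,v1:12,v2:inf,v3:31,v4:36,v5:28,v6:inf,v7:51
step 4: dist = v0:0,v1:12,v2:inf,v3:31,v4:36,v5:28,v6:inf,v7:51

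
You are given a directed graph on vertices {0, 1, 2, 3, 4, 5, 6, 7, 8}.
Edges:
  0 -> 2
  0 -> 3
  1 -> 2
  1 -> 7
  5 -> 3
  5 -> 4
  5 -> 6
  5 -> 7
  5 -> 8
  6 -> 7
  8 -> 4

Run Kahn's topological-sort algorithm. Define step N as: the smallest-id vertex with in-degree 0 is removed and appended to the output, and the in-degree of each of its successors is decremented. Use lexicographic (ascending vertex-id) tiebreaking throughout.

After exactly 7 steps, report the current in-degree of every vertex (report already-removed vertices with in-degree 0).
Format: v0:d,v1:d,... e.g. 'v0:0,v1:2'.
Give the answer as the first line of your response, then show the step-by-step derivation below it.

v0:0,v1:0,v2:0,v3:0,v4:1,v5:0,v6:0,v7:0,v8:0

step 1: output 0; order=[0]; indeg=(0,0,1,1,2,0,1,3,1)
step 2: output 1; order=[0,1]; indeg=(0,0,0,1,2,0,1,2,1)
step 3: output 2; order=[0,1,2]; indeg=(0,0,0,1,2,0,1,2,1)
step 4: output 5; order=[0,1,2,5]; indeg=(0,0,0,0,1,0,0,1,0)
step 5: output 3; order=[0,1,2,5,3]; indeg=(0,0,0,0,1,0,0,1,0)
step 6: output 6; order=[0,1,2,5,3,6]; indeg=(0,0,0,0,1,0,0,0,0)
step 7: output 7; order=[0,1,2,5,3,6,7]; indeg=(0,0,0,0,1,0,0,0,0)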